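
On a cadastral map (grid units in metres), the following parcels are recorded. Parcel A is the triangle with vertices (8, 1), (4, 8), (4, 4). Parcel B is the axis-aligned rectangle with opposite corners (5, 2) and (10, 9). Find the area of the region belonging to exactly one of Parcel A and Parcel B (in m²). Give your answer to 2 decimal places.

34.76

|Parcel A| = 8, |Parcel B| = 35, |Parcel A∩Parcel B| = 4.119.
|Parcel A △ Parcel B| = |Parcel A| + |Parcel B| − 2·|Parcel A∩Parcel B| = 8 + 35 − 8.2381 = 34.76.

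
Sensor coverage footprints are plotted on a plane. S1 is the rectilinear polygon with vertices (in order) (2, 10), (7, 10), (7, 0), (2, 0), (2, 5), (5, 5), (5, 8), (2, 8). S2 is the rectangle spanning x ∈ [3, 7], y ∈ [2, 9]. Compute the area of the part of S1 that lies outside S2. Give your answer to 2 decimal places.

19.00

|S1| = 41, |S1∩S2| = 22.
|S1 ∖ S2| = |S1| − |S1∩S2| = 41 − 22 = 19.00.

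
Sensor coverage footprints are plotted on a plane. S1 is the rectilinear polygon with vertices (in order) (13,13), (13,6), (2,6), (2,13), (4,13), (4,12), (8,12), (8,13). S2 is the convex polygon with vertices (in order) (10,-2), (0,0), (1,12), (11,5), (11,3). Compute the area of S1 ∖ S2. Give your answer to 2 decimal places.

|S1| = 73, |S1∩S2| = 20.0643.
|S1 ∖ S2| = |S1| − |S1∩S2| = 73 − 20.0643 = 52.94.

52.94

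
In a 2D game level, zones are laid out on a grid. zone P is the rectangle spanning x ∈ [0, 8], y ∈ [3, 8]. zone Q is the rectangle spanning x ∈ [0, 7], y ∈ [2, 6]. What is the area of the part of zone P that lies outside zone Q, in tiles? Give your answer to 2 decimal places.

|zone P∩zone Q|: x∈[0,7], y∈[3,6] → 7·3 = 21.
|zone P| = 40.
|zone P ∖ zone Q| = |zone P| − |zone P∩zone Q| = 40 − 21 = 19.00.

19.00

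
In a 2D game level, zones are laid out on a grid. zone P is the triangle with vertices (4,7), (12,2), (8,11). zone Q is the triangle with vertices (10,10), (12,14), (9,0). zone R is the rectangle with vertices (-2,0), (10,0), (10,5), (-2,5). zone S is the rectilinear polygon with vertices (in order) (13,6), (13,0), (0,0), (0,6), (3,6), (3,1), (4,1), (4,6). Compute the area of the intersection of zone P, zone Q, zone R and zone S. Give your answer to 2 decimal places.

The intersection is the polygon with vertices (10,5), (10,4.667), (9.732,3.417), (9.365,3.647), (9.5,5).
By the shoelace formula its area is 0.70.

0.70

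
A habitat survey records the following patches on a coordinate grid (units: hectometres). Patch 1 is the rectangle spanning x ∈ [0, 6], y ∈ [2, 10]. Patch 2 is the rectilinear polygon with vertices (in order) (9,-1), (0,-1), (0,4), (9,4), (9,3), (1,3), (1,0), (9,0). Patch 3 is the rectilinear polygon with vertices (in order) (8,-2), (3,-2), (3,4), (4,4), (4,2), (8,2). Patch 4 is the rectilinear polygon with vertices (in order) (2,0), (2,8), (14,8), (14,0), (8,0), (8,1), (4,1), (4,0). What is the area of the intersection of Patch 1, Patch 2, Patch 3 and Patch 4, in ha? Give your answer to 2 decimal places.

1.00

The intersection is the polygon with vertices (3,4), (4,4), (4,3), (3,3).
By the shoelace formula its area is 1.00.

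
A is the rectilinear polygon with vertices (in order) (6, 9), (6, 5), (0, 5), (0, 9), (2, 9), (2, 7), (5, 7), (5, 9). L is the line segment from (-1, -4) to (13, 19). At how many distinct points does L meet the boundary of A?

The segment meets the boundary at (6,7.5), (4.478,5).

2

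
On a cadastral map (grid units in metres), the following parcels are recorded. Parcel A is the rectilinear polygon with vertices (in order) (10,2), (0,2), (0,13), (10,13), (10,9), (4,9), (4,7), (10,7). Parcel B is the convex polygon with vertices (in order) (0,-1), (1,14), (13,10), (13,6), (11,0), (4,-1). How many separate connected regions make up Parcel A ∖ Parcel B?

Parcel A ∖ Parcel B splits into 2 disjoint pieces (area 6.2333, area 6).

2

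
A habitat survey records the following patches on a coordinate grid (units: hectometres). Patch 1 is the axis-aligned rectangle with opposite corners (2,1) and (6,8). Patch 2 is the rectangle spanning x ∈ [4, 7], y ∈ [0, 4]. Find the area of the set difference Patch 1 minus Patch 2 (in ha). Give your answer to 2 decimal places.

22.00

|Patch 1∩Patch 2|: x∈[4,6], y∈[1,4] → 2·3 = 6.
|Patch 1| = 28.
|Patch 1 ∖ Patch 2| = |Patch 1| − |Patch 1∩Patch 2| = 28 − 6 = 22.00.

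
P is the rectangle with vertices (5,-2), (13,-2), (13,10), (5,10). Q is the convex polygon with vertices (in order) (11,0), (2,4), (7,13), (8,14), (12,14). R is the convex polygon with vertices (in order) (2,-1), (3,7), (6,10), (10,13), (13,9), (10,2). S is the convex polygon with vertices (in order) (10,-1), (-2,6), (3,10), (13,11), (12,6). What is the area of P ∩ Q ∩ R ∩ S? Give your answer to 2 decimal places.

49.85

The intersection is the polygon with vertices (10,2), (8.102,1.288), (5,2.667), (5,9), (6,10), (11.714,10), (11.371,5.2).
By the shoelace formula its area is 49.85.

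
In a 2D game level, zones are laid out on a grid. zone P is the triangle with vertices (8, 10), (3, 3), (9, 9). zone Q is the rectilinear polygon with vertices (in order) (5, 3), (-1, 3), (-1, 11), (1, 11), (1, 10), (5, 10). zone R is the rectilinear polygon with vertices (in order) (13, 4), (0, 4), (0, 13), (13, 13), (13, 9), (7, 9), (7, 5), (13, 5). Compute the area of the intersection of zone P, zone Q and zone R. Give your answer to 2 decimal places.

0.66

The intersection is the polygon with vertices (5,5), (4,4), (3.714,4), (5,5.8).
By the shoelace formula its area is 0.66.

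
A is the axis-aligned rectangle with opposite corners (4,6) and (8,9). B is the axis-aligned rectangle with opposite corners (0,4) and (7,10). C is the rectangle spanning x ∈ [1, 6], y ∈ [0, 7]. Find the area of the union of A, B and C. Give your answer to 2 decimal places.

By inclusion–exclusion:
Individual areas: |A| = 12, |B| = 42, |C| = 35.
|A∩B|: x∈[4,7], y∈[6,9] → 3·3 = 9.
|A∩C|: x∈[4,6], y∈[6,7] → 2·1 = 2.
|B∩C|: x∈[1,6], y∈[4,7] → 5·3 = 15.
|A∩B∩C| = 2.
|A ∪ B ∪ C| = 89 − 26 + 2 = 65.00.

65.00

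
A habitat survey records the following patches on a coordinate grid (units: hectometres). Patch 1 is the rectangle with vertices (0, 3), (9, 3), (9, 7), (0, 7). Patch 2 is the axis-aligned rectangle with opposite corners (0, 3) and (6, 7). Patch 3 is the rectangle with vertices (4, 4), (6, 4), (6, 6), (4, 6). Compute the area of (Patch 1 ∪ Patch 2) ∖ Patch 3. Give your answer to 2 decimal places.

|Patch 1 ∪ Patch 2| = 36.
|(Patch 1 ∪ Patch 2) ∩ Patch 3| = 4.
|(Patch 1 ∪ Patch 2) ∖ Patch 3| = 36 − 4 = 32.00.

32.00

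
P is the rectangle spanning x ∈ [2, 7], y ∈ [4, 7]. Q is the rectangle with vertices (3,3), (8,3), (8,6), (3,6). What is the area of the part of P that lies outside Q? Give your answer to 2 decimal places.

|P∩Q|: x∈[3,7], y∈[4,6] → 4·2 = 8.
|P| = 15.
|P ∖ Q| = |P| − |P∩Q| = 15 − 8 = 7.00.

7.00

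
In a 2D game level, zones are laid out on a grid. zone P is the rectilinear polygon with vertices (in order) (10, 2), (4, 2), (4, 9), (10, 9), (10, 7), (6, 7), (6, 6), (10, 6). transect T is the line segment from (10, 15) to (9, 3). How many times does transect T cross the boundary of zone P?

3

The segment meets the boundary at (9.25,6), (9.333,7), (9.5,9).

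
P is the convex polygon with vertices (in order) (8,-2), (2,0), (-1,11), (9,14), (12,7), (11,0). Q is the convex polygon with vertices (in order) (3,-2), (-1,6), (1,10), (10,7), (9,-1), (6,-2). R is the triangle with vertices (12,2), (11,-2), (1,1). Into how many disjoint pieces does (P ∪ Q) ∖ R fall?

2

(P ∪ Q) ∖ R splits into 2 disjoint pieces (area 10.0297, area 127.7458).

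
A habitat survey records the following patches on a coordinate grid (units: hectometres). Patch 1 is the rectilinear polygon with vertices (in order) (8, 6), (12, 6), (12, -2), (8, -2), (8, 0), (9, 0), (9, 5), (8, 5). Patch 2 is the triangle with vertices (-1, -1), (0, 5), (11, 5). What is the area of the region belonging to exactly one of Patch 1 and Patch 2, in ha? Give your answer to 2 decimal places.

|Patch 1| = 27, |Patch 2| = 33, |Patch 1∩Patch 2| = 1.
|Patch 1 △ Patch 2| = |Patch 1| + |Patch 2| − 2·|Patch 1∩Patch 2| = 27 + 33 − 2 = 58.00.

58.00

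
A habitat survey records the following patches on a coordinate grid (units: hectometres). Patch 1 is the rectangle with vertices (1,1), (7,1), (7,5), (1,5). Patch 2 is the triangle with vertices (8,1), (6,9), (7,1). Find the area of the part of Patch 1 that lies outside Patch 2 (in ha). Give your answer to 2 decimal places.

|Patch 1| = 24, |Patch 1∩Patch 2| = 1.
|Patch 1 ∖ Patch 2| = |Patch 1| − |Patch 1∩Patch 2| = 24 − 1 = 23.00.

23.00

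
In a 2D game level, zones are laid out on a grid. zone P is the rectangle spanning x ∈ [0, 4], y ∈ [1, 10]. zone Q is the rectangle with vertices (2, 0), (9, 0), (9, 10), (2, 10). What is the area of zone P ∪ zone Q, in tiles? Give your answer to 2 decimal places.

By inclusion–exclusion:
Individual areas: |zone P| = 36, |zone Q| = 70.
|zone P∩zone Q|: x∈[2,4], y∈[1,10] → 2·9 = 18.
|zone P ∪ zone Q| = 106 − 18 = 88.00.

88.00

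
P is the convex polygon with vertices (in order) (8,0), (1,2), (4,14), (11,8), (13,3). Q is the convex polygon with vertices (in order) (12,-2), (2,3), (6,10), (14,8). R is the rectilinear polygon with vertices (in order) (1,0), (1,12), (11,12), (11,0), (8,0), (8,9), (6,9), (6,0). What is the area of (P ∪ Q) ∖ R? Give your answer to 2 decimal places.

|P ∪ Q| = 117.5882.
|(P ∪ Q) ∩ R| = 74.2013.
|(P ∪ Q) ∖ R| = 117.5882 − 74.2013 = 43.39.

43.39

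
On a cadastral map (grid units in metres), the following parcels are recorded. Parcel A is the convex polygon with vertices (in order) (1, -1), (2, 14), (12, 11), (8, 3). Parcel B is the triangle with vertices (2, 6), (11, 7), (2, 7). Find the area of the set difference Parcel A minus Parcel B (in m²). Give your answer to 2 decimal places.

|Parcel A| = 96.5, |Parcel A∩Parcel B| = 4.4412.
|Parcel A ∖ Parcel B| = |Parcel A| − |Parcel A∩Parcel B| = 96.5 − 4.4412 = 92.06.

92.06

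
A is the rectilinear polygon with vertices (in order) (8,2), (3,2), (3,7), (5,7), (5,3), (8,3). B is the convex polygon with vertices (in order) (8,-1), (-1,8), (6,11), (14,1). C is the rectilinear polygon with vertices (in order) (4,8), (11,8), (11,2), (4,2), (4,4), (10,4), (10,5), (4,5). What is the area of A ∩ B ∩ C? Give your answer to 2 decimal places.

6.50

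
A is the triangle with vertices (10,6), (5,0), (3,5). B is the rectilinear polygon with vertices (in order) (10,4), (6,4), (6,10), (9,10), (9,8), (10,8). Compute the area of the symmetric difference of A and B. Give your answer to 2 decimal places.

|A| = 18.5, |B| = 22, |A∩B| = 5.1905.
|A △ B| = |A| + |B| − 2·|A∩B| = 18.5 + 22 − 10.381 = 30.12.

30.12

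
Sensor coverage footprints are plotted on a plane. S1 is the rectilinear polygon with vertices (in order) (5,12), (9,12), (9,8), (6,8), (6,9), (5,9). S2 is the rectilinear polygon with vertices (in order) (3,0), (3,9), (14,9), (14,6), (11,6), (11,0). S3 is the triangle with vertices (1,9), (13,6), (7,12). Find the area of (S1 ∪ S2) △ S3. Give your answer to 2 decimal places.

|S1 ∪ S2| = 93.
|(S1 ∪ S2) ∩ S3| = 22.
|(S1 ∪ S2) △ S3| = 93 + 27 − 44 = 76.00.

76.00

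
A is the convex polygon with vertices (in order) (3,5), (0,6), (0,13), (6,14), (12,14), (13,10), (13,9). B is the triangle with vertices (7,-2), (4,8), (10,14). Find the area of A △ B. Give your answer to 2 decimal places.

86.30

|A| = 90.5, |B| = 39, |A∩B| = 21.5987.
|A △ B| = |A| + |B| − 2·|A∩B| = 90.5 + 39 − 43.1974 = 86.30.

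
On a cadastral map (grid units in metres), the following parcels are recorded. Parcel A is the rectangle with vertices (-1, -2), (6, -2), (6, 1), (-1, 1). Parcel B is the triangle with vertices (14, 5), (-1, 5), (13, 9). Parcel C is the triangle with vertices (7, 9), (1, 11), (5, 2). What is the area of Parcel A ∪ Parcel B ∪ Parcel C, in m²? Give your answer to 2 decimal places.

69.45

By inclusion–exclusion:
Individual areas: |Parcel A| = 21, |Parcel B| = 30, |Parcel C| = 23.
|Parcel A∩Parcel B| = 0.
|Parcel A∩Parcel C| = 0.
|Parcel B∩Parcel C| = 4.5537.
|Parcel A∩Parcel B∩Parcel C| = 0.
|Parcel A ∪ Parcel B ∪ Parcel C| = 74 − 4.5537 + 0 = 69.45.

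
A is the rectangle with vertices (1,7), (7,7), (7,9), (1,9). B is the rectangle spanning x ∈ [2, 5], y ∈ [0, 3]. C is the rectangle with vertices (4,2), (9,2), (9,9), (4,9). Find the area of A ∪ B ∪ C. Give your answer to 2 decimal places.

49.00

By inclusion–exclusion:
Individual areas: |A| = 12, |B| = 9, |C| = 35.
|A∩B| = 0 (no overlap).
|A∩C|: x∈[4,7], y∈[7,9] → 3·2 = 6.
|B∩C|: x∈[4,5], y∈[2,3] → 1·1 = 1.
|A∩B∩C| = 0.
|A ∪ B ∪ C| = 56 − 7 + 0 = 49.00.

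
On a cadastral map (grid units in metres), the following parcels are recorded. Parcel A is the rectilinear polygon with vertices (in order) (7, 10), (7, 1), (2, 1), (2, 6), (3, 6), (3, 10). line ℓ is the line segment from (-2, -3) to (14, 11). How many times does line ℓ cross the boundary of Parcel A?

2

The segment meets the boundary at (2.571,1), (7,4.875).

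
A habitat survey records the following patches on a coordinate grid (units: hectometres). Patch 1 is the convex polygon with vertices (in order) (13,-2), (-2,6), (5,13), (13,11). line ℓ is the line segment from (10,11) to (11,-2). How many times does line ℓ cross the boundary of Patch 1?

1

The segment meets the boundary at (10.914,-0.888).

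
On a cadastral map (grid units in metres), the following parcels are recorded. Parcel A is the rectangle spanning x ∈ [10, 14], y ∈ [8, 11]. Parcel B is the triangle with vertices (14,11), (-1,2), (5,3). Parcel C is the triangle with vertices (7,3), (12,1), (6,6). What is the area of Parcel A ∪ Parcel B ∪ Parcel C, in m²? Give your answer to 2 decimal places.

35.14

By inclusion–exclusion:
Individual areas: |Parcel A| = 12, |Parcel B| = 19.5, |Parcel C| = 6.5.
|Parcel A∩Parcel B| = 2.1375.
|Parcel A∩Parcel C| = 0.
|Parcel B∩Parcel C| = 0.7209.
|Parcel A∩Parcel B∩Parcel C| = 0.
|Parcel A ∪ Parcel B ∪ Parcel C| = 38 − 2.8584 + 0 = 35.14.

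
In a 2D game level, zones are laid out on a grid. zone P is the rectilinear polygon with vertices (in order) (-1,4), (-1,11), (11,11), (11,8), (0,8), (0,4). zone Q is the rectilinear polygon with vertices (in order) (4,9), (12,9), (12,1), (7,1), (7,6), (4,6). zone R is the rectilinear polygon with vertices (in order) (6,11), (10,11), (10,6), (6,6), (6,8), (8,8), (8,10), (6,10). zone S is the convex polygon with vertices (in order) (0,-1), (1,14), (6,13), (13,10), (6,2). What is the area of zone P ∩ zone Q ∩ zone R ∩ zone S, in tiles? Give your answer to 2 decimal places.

2.00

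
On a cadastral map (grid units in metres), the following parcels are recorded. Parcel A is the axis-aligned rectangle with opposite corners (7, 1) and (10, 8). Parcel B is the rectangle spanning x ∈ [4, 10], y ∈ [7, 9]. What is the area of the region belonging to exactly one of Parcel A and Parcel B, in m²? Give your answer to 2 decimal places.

27.00

|Parcel A∩Parcel B|: x∈[7,10], y∈[7,8] → 3·1 = 3.
|Parcel A △ Parcel B| = |Parcel A| + |Parcel B| − 2·|Parcel A∩Parcel B| = 21 + 12 − 6 = 27.00.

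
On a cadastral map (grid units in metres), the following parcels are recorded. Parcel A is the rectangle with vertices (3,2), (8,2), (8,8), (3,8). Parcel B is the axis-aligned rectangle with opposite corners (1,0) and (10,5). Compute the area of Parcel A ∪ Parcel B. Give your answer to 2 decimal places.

By inclusion–exclusion:
Individual areas: |Parcel A| = 30, |Parcel B| = 45.
|Parcel A∩Parcel B|: x∈[3,8], y∈[2,5] → 5·3 = 15.
|Parcel A ∪ Parcel B| = 75 − 15 = 60.00.

60.00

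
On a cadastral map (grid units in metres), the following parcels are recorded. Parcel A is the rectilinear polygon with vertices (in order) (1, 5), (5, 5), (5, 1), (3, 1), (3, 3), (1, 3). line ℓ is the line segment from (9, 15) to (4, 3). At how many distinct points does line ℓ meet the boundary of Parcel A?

1

The segment meets the boundary at (4.833,5).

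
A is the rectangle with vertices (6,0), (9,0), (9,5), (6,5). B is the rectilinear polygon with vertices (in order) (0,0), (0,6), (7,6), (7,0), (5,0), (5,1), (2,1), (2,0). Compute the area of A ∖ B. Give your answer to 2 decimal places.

|A| = 15, |A∩B| = 5.
|A ∖ B| = |A| − |A∩B| = 15 − 5 = 10.00.

10.00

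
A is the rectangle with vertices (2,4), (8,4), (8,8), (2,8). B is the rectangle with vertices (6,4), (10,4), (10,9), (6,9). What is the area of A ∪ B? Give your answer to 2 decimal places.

By inclusion–exclusion:
Individual areas: |A| = 24, |B| = 20.
|A∩B|: x∈[6,8], y∈[4,8] → 2·4 = 8.
|A ∪ B| = 44 − 8 = 36.00.

36.00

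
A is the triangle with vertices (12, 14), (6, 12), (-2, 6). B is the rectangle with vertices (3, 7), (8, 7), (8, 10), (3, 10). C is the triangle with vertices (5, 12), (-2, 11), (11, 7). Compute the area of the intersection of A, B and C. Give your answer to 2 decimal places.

The intersection is the polygon with vertices (5,10), (3.688,9.25), (3,9.461), (3,9.75), (3.333,10).
By the shoelace formula its area is 0.89.

0.89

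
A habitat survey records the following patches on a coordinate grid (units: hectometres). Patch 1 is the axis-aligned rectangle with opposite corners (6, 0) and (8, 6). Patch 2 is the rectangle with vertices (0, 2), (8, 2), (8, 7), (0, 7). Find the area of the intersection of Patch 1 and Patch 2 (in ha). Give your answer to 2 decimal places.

8.00

|Patch 1∩Patch 2|: x∈[6,8], y∈[2,6] → 2·4 = 8.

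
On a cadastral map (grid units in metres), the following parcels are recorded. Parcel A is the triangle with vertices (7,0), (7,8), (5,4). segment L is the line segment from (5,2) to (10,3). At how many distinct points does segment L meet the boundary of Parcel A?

The segment meets the boundary at (7,2.4), (5.909,2.182).

2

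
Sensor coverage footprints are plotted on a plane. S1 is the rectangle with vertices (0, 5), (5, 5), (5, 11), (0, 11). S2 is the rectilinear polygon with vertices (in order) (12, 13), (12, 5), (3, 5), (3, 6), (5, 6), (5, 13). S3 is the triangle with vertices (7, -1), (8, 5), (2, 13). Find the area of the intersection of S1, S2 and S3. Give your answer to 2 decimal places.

0.32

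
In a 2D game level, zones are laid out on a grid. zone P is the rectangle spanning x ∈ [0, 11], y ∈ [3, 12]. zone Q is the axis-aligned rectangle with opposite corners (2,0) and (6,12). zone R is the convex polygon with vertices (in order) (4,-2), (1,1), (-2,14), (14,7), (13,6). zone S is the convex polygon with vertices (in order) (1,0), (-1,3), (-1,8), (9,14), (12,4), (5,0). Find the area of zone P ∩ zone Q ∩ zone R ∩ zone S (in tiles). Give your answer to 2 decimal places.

30.61

The intersection is the polygon with vertices (2,3), (2,9.8), (4.361,11.217), (6,10.5), (6,3).
By the shoelace formula its area is 30.61.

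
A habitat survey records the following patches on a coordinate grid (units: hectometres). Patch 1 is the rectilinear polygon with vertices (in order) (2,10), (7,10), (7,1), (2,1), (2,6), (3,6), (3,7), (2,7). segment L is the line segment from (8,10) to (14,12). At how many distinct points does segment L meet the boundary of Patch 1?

The segment lies entirely outside Patch 1 and never meets its boundary.

0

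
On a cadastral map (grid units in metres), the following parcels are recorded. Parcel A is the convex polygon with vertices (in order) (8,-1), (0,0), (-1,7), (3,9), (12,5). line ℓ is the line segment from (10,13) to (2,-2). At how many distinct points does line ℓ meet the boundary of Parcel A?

2

The segment meets the boundary at (2.875,-0.359), (6.934,7.251).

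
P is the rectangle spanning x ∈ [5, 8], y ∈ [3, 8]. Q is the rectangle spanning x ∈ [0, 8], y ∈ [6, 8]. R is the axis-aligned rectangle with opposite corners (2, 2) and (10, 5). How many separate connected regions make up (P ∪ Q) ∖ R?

1

(P ∪ Q) ∖ R is a single connected region.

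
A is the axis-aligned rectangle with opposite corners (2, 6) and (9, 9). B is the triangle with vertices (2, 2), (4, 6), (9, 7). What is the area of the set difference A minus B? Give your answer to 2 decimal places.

|A| = 21, |A∩B| = 1.8.
|A ∖ B| = |A| − |A∩B| = 21 − 1.8 = 19.20.

19.20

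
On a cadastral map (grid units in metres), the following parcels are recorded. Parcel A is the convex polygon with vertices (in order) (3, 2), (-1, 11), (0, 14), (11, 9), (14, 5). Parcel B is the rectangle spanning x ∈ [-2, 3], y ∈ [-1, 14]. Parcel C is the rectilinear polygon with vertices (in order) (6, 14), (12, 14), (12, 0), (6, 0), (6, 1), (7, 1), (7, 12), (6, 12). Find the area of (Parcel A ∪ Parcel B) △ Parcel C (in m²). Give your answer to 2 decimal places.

158.83

|Parcel A ∪ Parcel B| = 144.0455.
|(Parcel A ∪ Parcel B) ∩ Parcel C| = 29.1061.
|(Parcel A ∪ Parcel B) △ Parcel C| = 144.0455 + 73 − 58.2121 = 158.83.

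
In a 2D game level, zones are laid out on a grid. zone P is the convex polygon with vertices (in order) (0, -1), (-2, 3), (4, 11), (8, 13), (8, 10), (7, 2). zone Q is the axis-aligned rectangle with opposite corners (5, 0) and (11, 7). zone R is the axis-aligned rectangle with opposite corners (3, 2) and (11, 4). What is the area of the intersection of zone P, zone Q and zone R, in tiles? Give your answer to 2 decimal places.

4.25

The intersection is the polygon with vertices (5,4), (7.25,4), (7,2), (5,2).
By the shoelace formula its area is 4.25.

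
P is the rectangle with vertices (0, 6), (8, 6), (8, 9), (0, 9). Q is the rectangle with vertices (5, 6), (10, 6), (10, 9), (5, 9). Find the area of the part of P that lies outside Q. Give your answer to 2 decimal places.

|P∩Q|: x∈[5,8], y∈[6,9] → 3·3 = 9.
|P| = 24.
|P ∖ Q| = |P| − |P∩Q| = 24 − 9 = 15.00.

15.00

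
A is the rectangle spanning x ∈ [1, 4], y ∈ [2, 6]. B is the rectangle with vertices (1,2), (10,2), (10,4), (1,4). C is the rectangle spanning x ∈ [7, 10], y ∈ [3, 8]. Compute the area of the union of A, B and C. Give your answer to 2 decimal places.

36.00

By inclusion–exclusion:
Individual areas: |A| = 12, |B| = 18, |C| = 15.
|A∩B|: x∈[1,4], y∈[2,4] → 3·2 = 6.
|A∩C| = 0 (no overlap).
|B∩C|: x∈[7,10], y∈[3,4] → 3·1 = 3.
|A∩B∩C| = 0.
|A ∪ B ∪ C| = 45 − 9 + 0 = 36.00.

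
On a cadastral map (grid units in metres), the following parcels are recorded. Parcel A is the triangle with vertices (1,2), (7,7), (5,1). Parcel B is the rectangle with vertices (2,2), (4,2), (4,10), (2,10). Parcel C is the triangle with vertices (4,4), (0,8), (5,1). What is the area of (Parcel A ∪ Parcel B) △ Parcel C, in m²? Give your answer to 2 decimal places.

|Parcel A ∪ Parcel B| = 25.6667.
|(Parcel A ∪ Parcel B) ∩ Parcel C| = 3.2.
|(Parcel A ∪ Parcel B) △ Parcel C| = 25.6667 + 4 − 6.4 = 23.27.

23.27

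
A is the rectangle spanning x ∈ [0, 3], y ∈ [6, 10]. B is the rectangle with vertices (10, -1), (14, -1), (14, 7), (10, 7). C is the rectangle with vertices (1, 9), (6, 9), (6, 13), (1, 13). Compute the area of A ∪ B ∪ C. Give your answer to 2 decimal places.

By inclusion–exclusion:
Individual areas: |A| = 12, |B| = 32, |C| = 20.
|A∩B| = 0 (no overlap).
|A∩C|: x∈[1,3], y∈[9,10] → 2·1 = 2.
|B∩C| = 0 (no overlap).
|A∩B∩C| = 0.
|A ∪ B ∪ C| = 64 − 2 + 0 = 62.00.

62.00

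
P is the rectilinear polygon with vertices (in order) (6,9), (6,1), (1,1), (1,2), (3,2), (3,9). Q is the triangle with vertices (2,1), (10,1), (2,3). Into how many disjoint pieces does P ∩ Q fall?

P ∩ Q is a single connected region.

1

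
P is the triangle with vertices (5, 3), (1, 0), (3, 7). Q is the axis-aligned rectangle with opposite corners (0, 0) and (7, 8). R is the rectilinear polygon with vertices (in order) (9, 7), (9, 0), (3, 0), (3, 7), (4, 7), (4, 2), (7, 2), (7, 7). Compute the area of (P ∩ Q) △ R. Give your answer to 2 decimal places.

|P ∩ Q| = 11.
|(P ∩ Q) ∩ R| = 4.125.
|(P ∩ Q) △ R| = 11 + 27 − 8.25 = 29.75.

29.75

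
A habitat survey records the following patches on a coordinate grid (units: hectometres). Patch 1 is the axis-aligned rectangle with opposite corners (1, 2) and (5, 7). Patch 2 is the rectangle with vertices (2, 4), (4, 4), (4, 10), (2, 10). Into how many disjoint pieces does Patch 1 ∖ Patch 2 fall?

Patch 1 ∖ Patch 2 is a single connected region.

1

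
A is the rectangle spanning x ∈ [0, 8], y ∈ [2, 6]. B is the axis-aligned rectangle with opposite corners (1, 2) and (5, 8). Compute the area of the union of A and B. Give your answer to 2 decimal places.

40.00

By inclusion–exclusion:
Individual areas: |A| = 32, |B| = 24.
|A∩B|: x∈[1,5], y∈[2,6] → 4·4 = 16.
|A ∪ B| = 56 − 16 = 40.00.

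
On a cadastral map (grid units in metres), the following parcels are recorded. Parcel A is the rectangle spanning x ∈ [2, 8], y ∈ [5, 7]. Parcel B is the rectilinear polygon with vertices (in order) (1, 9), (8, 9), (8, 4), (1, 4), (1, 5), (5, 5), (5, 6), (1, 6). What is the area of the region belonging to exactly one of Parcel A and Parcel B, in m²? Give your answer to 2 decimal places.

|Parcel A| = 12, |Parcel B| = 31, |Parcel A∩Parcel B| = 9.
|Parcel A △ Parcel B| = |Parcel A| + |Parcel B| − 2·|Parcel A∩Parcel B| = 12 + 31 − 18 = 25.00.

25.00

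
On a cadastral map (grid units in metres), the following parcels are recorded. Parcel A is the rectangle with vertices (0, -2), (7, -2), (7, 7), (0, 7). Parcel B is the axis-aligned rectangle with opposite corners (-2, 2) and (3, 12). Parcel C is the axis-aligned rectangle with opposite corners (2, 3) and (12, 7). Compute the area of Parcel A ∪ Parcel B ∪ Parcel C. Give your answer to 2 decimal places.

By inclusion–exclusion:
Individual areas: |Parcel A| = 63, |Parcel B| = 50, |Parcel C| = 40.
|Parcel A∩Parcel B|: x∈[0,3], y∈[2,7] → 3·5 = 15.
|Parcel A∩Parcel C|: x∈[2,7], y∈[3,7] → 5·4 = 20.
|Parcel B∩Parcel C|: x∈[2,3], y∈[3,7] → 1·4 = 4.
|Parcel A∩Parcel B∩Parcel C| = 4.
|Parcel A ∪ Parcel B ∪ Parcel C| = 153 − 39 + 4 = 118.00.

118.00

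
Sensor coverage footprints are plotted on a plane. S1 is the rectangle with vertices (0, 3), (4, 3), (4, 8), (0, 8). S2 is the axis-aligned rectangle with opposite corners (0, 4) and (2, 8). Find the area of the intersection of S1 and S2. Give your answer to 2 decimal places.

8.00

|S1∩S2|: x∈[0,2], y∈[4,8] → 2·4 = 8.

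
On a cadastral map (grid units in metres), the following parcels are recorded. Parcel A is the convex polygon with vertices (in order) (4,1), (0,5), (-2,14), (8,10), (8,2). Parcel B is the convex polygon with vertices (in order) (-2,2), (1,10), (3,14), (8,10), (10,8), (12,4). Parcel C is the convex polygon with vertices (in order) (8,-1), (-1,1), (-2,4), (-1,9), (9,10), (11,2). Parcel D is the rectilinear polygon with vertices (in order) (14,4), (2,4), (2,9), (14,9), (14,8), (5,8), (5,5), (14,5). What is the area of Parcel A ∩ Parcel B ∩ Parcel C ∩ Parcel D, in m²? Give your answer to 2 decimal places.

21.00

The intersection is the polygon with vertices (8,8), (5,8), (5,5), (8,5), (8,4), (2,4), (2,9), (8,9).
By the shoelace formula its area is 21.00.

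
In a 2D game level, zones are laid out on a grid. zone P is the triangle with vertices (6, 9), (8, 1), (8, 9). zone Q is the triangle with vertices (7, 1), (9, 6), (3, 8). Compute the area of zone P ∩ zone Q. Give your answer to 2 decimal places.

3.40

The intersection is the polygon with vertices (6.545,6.818), (8,6.333), (8,3.5), (7.615,2.538).
By the shoelace formula its area is 3.40.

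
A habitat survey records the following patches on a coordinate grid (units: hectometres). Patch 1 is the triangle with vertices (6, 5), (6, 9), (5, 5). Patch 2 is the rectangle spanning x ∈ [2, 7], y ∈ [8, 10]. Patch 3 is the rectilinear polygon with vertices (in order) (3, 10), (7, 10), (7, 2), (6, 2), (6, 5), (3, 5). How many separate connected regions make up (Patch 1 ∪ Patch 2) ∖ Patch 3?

(Patch 1 ∪ Patch 2) ∖ Patch 3 is a single connected region.

1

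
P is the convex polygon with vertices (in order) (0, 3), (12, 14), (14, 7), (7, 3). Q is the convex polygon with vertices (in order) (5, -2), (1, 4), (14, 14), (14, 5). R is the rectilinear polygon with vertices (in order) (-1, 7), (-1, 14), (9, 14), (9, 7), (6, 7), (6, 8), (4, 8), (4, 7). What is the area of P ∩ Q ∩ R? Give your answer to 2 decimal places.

The intersection is the polygon with vertices (9,10.154), (9,7), (6,7), (6,7.846).
By the shoelace formula its area is 6.00.

6.00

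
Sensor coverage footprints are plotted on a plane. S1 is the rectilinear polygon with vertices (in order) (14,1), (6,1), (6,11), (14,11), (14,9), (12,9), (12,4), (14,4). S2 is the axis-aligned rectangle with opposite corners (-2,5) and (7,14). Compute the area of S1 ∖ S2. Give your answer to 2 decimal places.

|S1| = 70, |S1∩S2| = 6.
|S1 ∖ S2| = |S1| − |S1∩S2| = 70 − 6 = 64.00.

64.00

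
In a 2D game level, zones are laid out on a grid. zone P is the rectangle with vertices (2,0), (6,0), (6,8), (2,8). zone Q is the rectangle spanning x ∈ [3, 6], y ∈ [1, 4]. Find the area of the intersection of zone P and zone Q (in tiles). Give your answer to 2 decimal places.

|zone P∩zone Q|: x∈[3,6], y∈[1,4] → 3·3 = 9.

9.00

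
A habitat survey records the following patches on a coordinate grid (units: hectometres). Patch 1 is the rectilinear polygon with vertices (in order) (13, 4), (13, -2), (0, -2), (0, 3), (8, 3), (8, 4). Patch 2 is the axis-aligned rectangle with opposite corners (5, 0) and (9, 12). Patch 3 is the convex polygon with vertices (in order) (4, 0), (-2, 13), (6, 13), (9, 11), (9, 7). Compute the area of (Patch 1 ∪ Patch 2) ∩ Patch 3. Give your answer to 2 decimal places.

The region (Patch 1 ∪ Patch 2) ∩ Patch 3 is the polygon with vertices (5,3), (5,12), (7.5,12), (9,11), (9,7), (4,0), (2.615,3).
By the shoelace formula its area is 34.83.

34.83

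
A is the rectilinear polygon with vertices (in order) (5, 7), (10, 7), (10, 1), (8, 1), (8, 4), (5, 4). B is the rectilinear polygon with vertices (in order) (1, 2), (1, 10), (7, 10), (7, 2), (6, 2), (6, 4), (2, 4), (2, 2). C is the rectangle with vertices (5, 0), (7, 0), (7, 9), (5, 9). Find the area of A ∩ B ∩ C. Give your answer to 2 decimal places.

6.00

The intersection is the polygon with vertices (7,4), (6,4), (5,4), (5,7), (7,7).
By the shoelace formula its area is 6.00.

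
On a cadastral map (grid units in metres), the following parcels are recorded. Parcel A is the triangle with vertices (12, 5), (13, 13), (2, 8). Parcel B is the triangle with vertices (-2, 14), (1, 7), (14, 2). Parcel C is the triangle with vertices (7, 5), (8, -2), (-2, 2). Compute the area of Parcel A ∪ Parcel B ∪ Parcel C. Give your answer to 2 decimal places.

By inclusion–exclusion:
Individual areas: |Parcel A| = 41.5, |Parcel B| = 38, |Parcel C| = 33.
|Parcel A∩Parcel B| = 6.2642.
|Parcel A∩Parcel C| = 0.
|Parcel B∩Parcel C| = 0.0731.
|Parcel A∩Parcel B∩Parcel C| = 0.
|Parcel A ∪ Parcel B ∪ Parcel C| = 112.5 − 6.3372 + 0 = 106.16.

106.16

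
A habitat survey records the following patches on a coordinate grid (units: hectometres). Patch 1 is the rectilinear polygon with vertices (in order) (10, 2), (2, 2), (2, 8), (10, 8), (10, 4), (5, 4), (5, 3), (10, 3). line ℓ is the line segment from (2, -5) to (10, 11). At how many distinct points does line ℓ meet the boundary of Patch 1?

4

The segment meets the boundary at (8.5,8), (6.5,4), (6,3), (5.5,2).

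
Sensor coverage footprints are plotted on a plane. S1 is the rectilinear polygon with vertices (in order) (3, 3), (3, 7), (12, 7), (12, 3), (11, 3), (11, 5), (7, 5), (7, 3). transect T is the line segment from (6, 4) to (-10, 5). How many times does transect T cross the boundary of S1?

1

The segment meets the boundary at (3,4.188).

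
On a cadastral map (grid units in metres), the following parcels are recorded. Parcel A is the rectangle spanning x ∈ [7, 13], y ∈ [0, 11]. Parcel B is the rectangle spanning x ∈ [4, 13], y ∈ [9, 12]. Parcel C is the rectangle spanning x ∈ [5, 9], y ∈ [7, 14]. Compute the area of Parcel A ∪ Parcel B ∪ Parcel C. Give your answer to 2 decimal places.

By inclusion–exclusion:
Individual areas: |Parcel A| = 66, |Parcel B| = 27, |Parcel C| = 28.
|Parcel A∩Parcel B|: x∈[7,13], y∈[9,11] → 6·2 = 12.
|Parcel A∩Parcel C|: x∈[7,9], y∈[7,11] → 2·4 = 8.
|Parcel B∩Parcel C|: x∈[5,9], y∈[9,12] → 4·3 = 12.
|Parcel A∩Parcel B∩Parcel C| = 4.
|Parcel A ∪ Parcel B ∪ Parcel C| = 121 − 32 + 4 = 93.00.

93.00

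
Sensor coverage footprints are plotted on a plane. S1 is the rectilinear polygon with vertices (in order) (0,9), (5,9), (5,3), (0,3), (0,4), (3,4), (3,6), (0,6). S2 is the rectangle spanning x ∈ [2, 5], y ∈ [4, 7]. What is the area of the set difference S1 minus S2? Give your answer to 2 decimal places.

17.00

|S1| = 24, |S1∩S2| = 7.
|S1 ∖ S2| = |S1| − |S1∩S2| = 24 − 7 = 17.00.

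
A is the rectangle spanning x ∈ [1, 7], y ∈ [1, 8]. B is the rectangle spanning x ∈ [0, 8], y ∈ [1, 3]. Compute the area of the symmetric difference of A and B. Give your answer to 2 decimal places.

34.00

|A∩B|: x∈[1,7], y∈[1,3] → 6·2 = 12.
|A △ B| = |A| + |B| − 2·|A∩B| = 42 + 16 − 24 = 34.00.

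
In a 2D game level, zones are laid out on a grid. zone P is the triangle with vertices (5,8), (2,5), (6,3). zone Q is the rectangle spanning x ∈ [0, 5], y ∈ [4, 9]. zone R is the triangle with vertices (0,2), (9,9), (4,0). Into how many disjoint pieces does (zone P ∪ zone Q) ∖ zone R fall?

2

(zone P ∪ zone Q) ∖ zone R splits into 2 disjoint pieces (area 0.0518, area 23.092).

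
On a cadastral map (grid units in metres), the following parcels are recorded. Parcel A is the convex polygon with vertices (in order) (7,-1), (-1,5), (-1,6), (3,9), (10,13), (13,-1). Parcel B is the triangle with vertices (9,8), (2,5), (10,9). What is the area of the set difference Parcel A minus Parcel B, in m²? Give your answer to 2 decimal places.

|Parcel A| = 115, |Parcel A∩Parcel B| = 2.
|Parcel A ∖ Parcel B| = |Parcel A| − |Parcel A∩Parcel B| = 115 − 2 = 113.00.

113.00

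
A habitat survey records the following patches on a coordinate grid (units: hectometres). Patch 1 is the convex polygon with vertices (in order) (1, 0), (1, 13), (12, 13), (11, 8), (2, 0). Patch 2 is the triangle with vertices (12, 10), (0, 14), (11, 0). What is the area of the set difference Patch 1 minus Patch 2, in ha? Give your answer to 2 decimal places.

55.10

|Patch 1| = 96.5, |Patch 1∩Patch 2| = 41.4036.
|Patch 1 ∖ Patch 2| = |Patch 1| − |Patch 1∩Patch 2| = 96.5 − 41.4036 = 55.10.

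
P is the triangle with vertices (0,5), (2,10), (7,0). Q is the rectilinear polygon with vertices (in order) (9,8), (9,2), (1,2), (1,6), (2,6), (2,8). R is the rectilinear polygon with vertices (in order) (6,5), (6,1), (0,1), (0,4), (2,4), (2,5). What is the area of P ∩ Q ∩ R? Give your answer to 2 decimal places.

The intersection is the polygon with vertices (4.2,2), (1.4,4), (2,4), (2,5), (4.5,5), (6,2).
By the shoelace formula its area is 8.15.

8.15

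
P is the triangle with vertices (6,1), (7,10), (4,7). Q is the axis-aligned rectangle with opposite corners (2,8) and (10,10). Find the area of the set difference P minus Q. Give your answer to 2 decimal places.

|P| = 12, |P∩Q| = 1.7778.
|P ∖ Q| = |P| − |P∩Q| = 12 − 1.7778 = 10.22.

10.22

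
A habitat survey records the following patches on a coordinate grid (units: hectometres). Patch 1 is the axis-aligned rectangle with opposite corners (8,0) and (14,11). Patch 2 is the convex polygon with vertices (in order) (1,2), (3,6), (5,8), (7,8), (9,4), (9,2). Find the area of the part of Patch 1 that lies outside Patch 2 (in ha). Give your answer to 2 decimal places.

63.00

|Patch 1| = 66, |Patch 1∩Patch 2| = 3.
|Patch 1 ∖ Patch 2| = |Patch 1| − |Patch 1∩Patch 2| = 66 − 3 = 63.00.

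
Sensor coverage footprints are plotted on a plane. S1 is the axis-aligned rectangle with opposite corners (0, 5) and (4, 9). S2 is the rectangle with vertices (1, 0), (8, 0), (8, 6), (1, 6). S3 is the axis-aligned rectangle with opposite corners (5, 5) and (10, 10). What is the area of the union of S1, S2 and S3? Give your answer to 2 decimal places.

By inclusion–exclusion:
Individual areas: |S1| = 16, |S2| = 42, |S3| = 25.
|S1∩S2|: x∈[1,4], y∈[5,6] → 3·1 = 3.
|S1∩S3| = 0 (no overlap).
|S2∩S3|: x∈[5,8], y∈[5,6] → 3·1 = 3.
|S1∩S2∩S3| = 0.
|S1 ∪ S2 ∪ S3| = 83 − 6 + 0 = 77.00.

77.00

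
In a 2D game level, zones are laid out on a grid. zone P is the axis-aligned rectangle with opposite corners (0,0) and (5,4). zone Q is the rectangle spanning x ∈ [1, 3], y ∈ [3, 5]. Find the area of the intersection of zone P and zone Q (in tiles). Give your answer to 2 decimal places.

2.00

|zone P∩zone Q|: x∈[1,3], y∈[3,4] → 2·1 = 2.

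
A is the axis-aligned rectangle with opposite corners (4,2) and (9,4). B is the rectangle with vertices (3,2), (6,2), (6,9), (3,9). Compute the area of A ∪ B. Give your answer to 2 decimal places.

27.00

By inclusion–exclusion:
Individual areas: |A| = 10, |B| = 21.
|A∩B|: x∈[4,6], y∈[2,4] → 2·2 = 4.
|A ∪ B| = 31 − 4 = 27.00.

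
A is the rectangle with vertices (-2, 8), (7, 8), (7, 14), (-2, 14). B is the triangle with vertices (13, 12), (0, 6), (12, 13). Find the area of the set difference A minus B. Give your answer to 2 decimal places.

51.92

|A| = 54, |A∩B| = 2.0792.
|A ∖ B| = |A| − |A∩B| = 54 − 2.0792 = 51.92.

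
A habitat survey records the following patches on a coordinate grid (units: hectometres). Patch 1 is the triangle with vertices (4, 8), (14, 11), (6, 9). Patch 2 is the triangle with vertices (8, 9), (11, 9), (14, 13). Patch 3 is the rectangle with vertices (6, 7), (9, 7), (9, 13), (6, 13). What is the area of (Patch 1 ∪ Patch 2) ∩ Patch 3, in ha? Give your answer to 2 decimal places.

The region (Patch 1 ∪ Patch 2) ∩ Patch 3 is the polygon with vertices (9,9.75), (9,9), (8,9), (8.546,9.364), (6,8.6), (6,9).
By the shoelace formula its area is 1.27.

1.27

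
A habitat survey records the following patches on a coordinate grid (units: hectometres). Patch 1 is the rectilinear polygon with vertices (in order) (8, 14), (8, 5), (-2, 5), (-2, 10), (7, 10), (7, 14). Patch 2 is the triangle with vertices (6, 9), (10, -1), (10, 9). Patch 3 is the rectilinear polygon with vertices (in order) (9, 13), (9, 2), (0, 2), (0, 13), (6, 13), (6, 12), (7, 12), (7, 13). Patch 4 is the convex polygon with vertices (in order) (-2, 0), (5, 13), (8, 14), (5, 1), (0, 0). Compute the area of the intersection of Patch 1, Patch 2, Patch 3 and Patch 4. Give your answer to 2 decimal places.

The intersection is the polygon with vertices (6,9), (6.846,9), (6.537,7.659).
By the shoelace formula its area is 0.57.

0.57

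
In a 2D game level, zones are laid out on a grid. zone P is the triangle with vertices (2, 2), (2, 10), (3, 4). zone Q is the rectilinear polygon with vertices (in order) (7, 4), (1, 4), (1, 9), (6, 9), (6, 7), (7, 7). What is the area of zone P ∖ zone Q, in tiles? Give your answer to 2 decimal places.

1.08

|zone P| = 4, |zone P∩zone Q| = 2.9167.
|zone P ∖ zone Q| = |zone P| − |zone P∩zone Q| = 4 − 2.9167 = 1.08.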